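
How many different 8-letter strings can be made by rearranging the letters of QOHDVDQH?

The 8 letters of QOHDVDQH have repeats: D appearing twice, H appearing twice, and Q appearing twice.
Dividing 8! = 40320 by 2!·2!·2! = 8 for the repeated letters gives 5040.

5040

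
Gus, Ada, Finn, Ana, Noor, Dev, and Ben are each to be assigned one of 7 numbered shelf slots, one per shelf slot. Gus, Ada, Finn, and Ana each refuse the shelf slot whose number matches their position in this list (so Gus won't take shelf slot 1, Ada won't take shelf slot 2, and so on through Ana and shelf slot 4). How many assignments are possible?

Let Aᵢ (for 1 ≤ i ≤ 4) be the placements that put person i in their forbidden shelf slot. Any j of these fix j positions, leaving (7−j)! ways to fill the rest, and there are C(4,j) ways to pick which j.
By inclusion–exclusion, the number of valid placements is Σ_{j=0}^{4} (−1)^j C(4,j)·(7−j)!.
Computing: 5040 − 2880 + 720 − 96 + 6 = 2790.

2790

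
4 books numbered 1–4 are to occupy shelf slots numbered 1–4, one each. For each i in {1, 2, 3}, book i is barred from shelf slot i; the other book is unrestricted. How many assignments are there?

11

Let Aᵢ (for i ∈ {1, 2, 3}) be the placements that put book i in its forbidden shelf slot. Any j of these fix j positions, leaving (4−j)! ways to fill the rest, and there are C(3,j) ways to pick which j.
By inclusion–exclusion, the number of valid placements is Σ_{j=0}^{3} (−1)^j C(3,j)·(4−j)!.
Computing: 24 − 18 + 6 − 1 = 11.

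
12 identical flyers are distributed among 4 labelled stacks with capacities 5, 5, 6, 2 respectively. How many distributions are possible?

By stars and bars, unrestricted non-negative solutions to x_1+…+x_4 = 12 number C(12+3,3) = 455.
Subtract solutions that violate a single cap (substitute x_i' = x_i − (cap_i+1)): x_1 ≥ 6 gives C(9,3) = 84; x_2 ≥ 6 gives C(9,3) = 84; x_3 ≥ 7 gives C(8,3) = 56; x_4 ≥ 3 gives C(12,3) = 220. Together 444.
Add back pairs where two caps are both exceeded: 1 + 0 + 20 + 0 + 20 + 10 = 51.
By inclusion–exclusion the count is 455 − 444 + 51 = 62.

62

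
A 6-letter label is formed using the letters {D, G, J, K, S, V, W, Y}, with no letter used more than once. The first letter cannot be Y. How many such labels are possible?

The first letter has 8−1 = 7 choices (anything except Y).
The remaining 5 letters are filled from the other 7 symbols without repetition: 7 × 6 × 5 × 4 × 3 = 2520.
Total: 7 × 2520 = 17640.

17640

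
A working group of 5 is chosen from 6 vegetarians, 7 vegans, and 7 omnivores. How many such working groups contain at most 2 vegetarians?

13468

Split by how many vegetarians are chosen (0 through 2).
Sum: C(6,0)·C(14,5) + C(6,1)·C(14,4) + C(6,2)·C(14,3) = 2002 + 6006 + 5460 = 13468.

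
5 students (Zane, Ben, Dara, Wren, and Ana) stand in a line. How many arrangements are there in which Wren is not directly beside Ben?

Of the 5! = 120 arrangements, those with Wren and Ben adjacent number 2 × 4! = 48 (treat the pair as a block with 2 internal orders).
Complementary counting: 120 − 48 = 72.

72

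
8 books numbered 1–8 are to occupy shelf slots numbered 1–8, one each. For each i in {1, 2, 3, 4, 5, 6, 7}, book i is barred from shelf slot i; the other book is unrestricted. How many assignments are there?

16687

Let Aᵢ (for 1 ≤ i ≤ 7) be the placements that put book i in its forbidden shelf slot. Any j of these fix j positions, leaving (8−j)! ways to fill the rest, and there are C(7,j) ways to pick which j.
By inclusion–exclusion, the number of valid placements is Σ_{j=0}^{7} (−1)^j C(7,j)·(8−j)!.
Computing: 40320 − 35280 + 15120 − 4200 + 840 − 126 + 14 − 1 = 16687.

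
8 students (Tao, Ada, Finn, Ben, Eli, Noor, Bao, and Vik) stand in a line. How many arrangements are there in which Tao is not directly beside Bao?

30240

Of the 8! = 40320 arrangements, those with Tao and Bao adjacent number 2 × 7! = 10080 (treat the pair as a block with 2 internal orders).
Complementary counting: 40320 − 10080 = 30240.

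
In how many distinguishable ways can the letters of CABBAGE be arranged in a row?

1260

Letter multiplicities in CABBAGE: A×2, B×2, C×1, E×1, G×1.
So there are 7! / (2!·2!) = 1260 distinguishable arrangements.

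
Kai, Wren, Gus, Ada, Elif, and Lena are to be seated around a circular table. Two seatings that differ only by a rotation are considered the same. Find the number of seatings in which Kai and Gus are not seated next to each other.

72

All circular seatings of 6 people number (5)! = 120.
Those with Kai next to Gus: fuse the pair into one unit and seat 5 units around a circle — 2·(4)! = 48.
Subtracting, 120 − 48 = 72.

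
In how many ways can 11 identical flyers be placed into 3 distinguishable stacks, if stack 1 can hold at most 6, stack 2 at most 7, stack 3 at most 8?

Without the upper bounds there are C(13,2) = 78 ways to split 11 among 3 stacks.
Subtract solutions that violate a single cap (substitute x_i' = x_i − (cap_i+1)): x_1 ≥ 7 gives C(6,2) = 15; x_2 ≥ 8 gives C(5,2) = 10; x_3 ≥ 9 gives C(4,2) = 6. Together 31.
No two caps can be exceeded simultaneously, so the pair terms are all 0.
By inclusion–exclusion the count is 78 − 31 + 0 = 47.

47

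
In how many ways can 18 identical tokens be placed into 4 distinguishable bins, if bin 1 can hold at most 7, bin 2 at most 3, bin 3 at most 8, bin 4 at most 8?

By stars and bars, unrestricted non-negative solutions to x_1+…+x_4 = 18 number C(18+3,3) = 1330.
Subtract solutions that violate a single cap (substitute x_i' = x_i − (cap_i+1)): x_1 ≥ 8 gives C(13,3) = 286; x_2 ≥ 4 gives C(17,3) = 680; x_3 ≥ 9 gives C(12,3) = 220; x_4 ≥ 9 gives C(12,3) = 220. Together 1406.
Add back pairs where two caps are both exceeded: 84 + 4 + 4 + 56 + 56 + 1 = 205.
By inclusion–exclusion the count is 1330 − 1406 + 205 = 129.

129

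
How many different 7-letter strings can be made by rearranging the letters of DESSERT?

1260

DESSERT has 7 letters with E appearing twice and S appearing twice.
Dividing 7! = 5040 by 2!·2! = 4 for the repeated letters gives 1260.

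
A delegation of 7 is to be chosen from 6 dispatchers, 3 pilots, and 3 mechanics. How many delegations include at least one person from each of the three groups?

720

With no constraint there are C(12,7) = 792 possible selections.
Subtract selections that omit an entire group: no dispatchers → C(6,7) = 0; no pilots → C(9,7) = 36; no mechanics → C(9,7) = 36.
Add back selections omitting two groups (i.e. drawn from a single group): C(6,7) + C(3,7) + C(3,7) = 0.
By inclusion–exclusion: 792 − 72 + 0 = 720.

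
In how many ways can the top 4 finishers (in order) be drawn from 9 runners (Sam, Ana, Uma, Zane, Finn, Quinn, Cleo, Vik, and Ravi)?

3024

This is an ordered selection of 4 from 9: P(9,4).
That gives 9 × 8 × 7 × 6 = 3024.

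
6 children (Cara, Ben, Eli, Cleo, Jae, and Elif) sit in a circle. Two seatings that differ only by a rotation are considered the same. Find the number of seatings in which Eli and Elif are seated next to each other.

Glue Eli and Elif into a block (2 internal orders). Seating 5 units around a circle gives (4)! arrangements.
So 2 × (4)! = 2 × 24 = 48.

48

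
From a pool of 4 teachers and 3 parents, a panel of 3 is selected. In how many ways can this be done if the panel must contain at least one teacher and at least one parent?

Total 3-person selections from all 7: C(7,3) = 35.
Selections missing a whole group: no teachers → C(3,3) = 1; no parents → C(4,3) = 4.
Both groups omitted at once is impossible, so 35 − 5 = 30.

30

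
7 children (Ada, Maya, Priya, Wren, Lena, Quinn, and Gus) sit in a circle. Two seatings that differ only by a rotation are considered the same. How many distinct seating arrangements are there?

720

Seat Ada anywhere (absorbing the rotational symmetry), then permute the other 6: (6)! = 720.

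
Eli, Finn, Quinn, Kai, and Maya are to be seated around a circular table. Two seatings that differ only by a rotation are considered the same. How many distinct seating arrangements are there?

24

Around a circle, 5 distinct people have 5!/5 = (4)! = 24 rotationally distinct seatings.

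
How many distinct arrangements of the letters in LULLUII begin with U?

60

With the first slot taken by U, it remains to arrange the other 6 letters (LLLUII).
Those 6 letters have I appearing twice and L appearing 3 times, giving (6)!/(3!·2!) = 60.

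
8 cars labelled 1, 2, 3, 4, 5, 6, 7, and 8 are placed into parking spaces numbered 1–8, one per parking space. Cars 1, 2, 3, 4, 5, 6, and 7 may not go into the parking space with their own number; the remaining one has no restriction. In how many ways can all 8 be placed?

Let Aᵢ (for 1 ≤ i ≤ 7) be the placements that put car i in its forbidden parking space. Any j of these fix j positions, leaving (8−j)! ways to fill the rest, and there are C(7,j) ways to pick which j.
By inclusion–exclusion, the number of valid placements is Σ_{j=0}^{7} (−1)^j C(7,j)·(8−j)!.
Computing: 40320 − 35280 + 15120 − 4200 + 840 − 126 + 14 − 1 = 16687.

16687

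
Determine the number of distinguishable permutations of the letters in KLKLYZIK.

The 8 letters of KLKLYZIK have repeats: K appearing 3 times and L appearing twice.
So there are 8! / (3!·2!) = 3360 distinguishable arrangements.

3360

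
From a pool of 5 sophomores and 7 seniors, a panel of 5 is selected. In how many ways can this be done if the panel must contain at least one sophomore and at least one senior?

With no constraint there are C(12,5) = 792 possible selections.
Selections missing a whole group: no sophomores → C(7,5) = 21; no seniors → C(5,5) = 1.
Both groups omitted at once is impossible, so 792 − 22 = 770.

770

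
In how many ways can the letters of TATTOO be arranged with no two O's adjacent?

Total arrangements of TATTOO: 6!/(3!·2!) = 60.
Arrangements with the O's together: treat OO as one letter, giving (5)!/(3!) = 20.
Hence 60 − 20 = 40.

40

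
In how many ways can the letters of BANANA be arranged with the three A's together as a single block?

Treat the 3 copies of A as a single block. The multiset to arrange is then {AAA, B, N, N}, 4 items in all.
That gives (4)!/(2!) = 12 arrangements.

12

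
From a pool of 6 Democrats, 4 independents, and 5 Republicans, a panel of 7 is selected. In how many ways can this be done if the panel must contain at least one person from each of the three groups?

Unrestricted: C(15,7) = 6435 ways to pick any 7 of the 15.
Subtract selections that omit an entire group: no Democrats → C(9,7) = 36; no independents → C(11,7) = 330; no Republicans → C(10,7) = 120.
Add back selections omitting two groups (i.e. drawn from a single group): C(6,7) + C(4,7) + C(5,7) = 0.
By inclusion–exclusion: 6435 − 486 + 0 = 5949.

5949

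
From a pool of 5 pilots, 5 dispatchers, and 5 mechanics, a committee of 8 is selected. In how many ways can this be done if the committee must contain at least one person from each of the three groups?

6300

Unrestricted: C(15,8) = 6435 ways to pick any 8 of the 15.
Subtract selections that omit an entire group: no pilots → C(10,8) = 45; no dispatchers → C(10,8) = 45; no mechanics → C(10,8) = 45.
Add back selections omitting two groups (i.e. drawn from a single group): C(5,8) + C(5,8) + C(5,8) = 0.
By inclusion–exclusion: 6435 − 135 + 0 = 6300.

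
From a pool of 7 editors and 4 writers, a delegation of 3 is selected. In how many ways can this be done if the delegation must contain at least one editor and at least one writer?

126

Total 3-person selections from all 11: C(11,3) = 165.
Selections missing a whole group: no editors → C(4,3) = 4; no writers → C(7,3) = 35.
Both groups omitted at once is impossible, so 165 − 39 = 126.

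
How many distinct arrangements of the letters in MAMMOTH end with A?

120

Fix A in the last position and arrange the remaining 6 letters.
Those 6 letters have M appearing 3 times, giving (6)!/(3!) = 120.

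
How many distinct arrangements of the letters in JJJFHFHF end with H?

With the last slot taken by H, it remains to arrange the other 7 letters (JJJFFHF).
Those 7 letters have F appearing 3 times and J appearing 3 times, giving (7)!/(3!·3!) = 140.

140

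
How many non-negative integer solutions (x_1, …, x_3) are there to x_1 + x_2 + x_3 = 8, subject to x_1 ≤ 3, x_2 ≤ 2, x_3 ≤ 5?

6

Without the upper bounds there are C(10,2) = 45 ways to split 8 among 3 variables.
Subtract solutions that violate a single cap (substitute x_i' = x_i − (cap_i+1)): x_1 ≥ 4 gives C(6,2) = 15; x_2 ≥ 3 gives C(7,2) = 21; x_3 ≥ 6 gives C(4,2) = 6. Together 42.
Add back pairs where two caps are both exceeded: 3 + 0 + 0 = 3.
By inclusion–exclusion the count is 45 − 42 + 3 = 6.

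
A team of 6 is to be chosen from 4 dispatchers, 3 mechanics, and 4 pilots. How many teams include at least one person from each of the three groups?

Total 6-person selections from all 11: C(11,6) = 462.
Subtract selections that omit an entire group: no dispatchers → C(7,6) = 7; no mechanics → C(8,6) = 28; no pilots → C(7,6) = 7.
Add back selections omitting two groups (i.e. drawn from a single group): C(4,6) + C(3,6) + C(4,6) = 0.
By inclusion–exclusion: 462 − 42 + 0 = 420.

420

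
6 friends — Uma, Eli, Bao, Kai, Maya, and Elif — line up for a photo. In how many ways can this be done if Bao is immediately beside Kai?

Place the 4 others and the Bao-Kai pair as 5 objects in a line; the pair has 2 internal arrangements.
That gives 2 × 5! = 2 × 120 = 240.

240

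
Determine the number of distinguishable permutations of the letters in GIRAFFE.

2520

The 7 letters of GIRAFFE have repeats: F appearing twice.
The number of distinct arrangements is 7!/(2!) = 5040/2 = 2520.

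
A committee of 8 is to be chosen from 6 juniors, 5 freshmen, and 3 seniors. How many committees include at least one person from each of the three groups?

2828

With no constraint there are C(14,8) = 3003 possible selections.
Selections missing a whole group: no juniors → C(8,8) = 1; no freshmen → C(9,8) = 9; no seniors → C(11,8) = 165.
Add back selections omitting two groups (i.e. drawn from a single group): C(6,8) + C(5,8) + C(3,8) = 0.
By inclusion–exclusion: 3003 − 175 + 0 = 2828.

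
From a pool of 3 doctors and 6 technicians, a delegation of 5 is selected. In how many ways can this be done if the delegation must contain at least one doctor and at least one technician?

120

Unrestricted: C(9,5) = 126 ways to pick any 5 of the 9.
Selections missing a whole group: no doctors → C(6,5) = 6; no technicians → C(3,5) = 0.
Both groups omitted at once is impossible, so 126 − 6 = 120.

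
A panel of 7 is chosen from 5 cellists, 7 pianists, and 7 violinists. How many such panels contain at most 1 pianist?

Split by how many pianists are chosen (0 through 1).
Sum: C(7,0)·C(12,7) + C(7,1)·C(12,6) = 792 + 6468 = 7260.

7260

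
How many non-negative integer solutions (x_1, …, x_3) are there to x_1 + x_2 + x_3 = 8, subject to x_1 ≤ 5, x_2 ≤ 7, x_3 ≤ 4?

By stars and bars, unrestricted non-negative solutions to x_1+…+x_3 = 8 number C(8+2,2) = 45.
Subtract solutions that violate a single cap (substitute x_i' = x_i − (cap_i+1)): x_1 ≥ 6 gives C(4,2) = 6; x_2 ≥ 8 gives C(2,2) = 1; x_3 ≥ 5 gives C(5,2) = 10. Together 17.
No two caps can be exceeded simultaneously, so the pair terms are all 0.
By inclusion–exclusion the count is 45 − 17 + 0 = 28.

28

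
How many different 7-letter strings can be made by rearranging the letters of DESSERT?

The 7 letters of DESSERT have repeats: E appearing twice and S appearing twice.
So there are 7! / (2!·2!) = 1260 distinguishable arrangements.

1260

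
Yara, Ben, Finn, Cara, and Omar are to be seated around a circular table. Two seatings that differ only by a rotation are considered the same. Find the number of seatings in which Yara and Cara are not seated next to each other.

12

Without the restriction there are (4)! = 24 seatings.
Seatings with Yara beside Cara: treat them as a block with 2 internal orders, giving 2 × (3)! = 12.
Subtracting, 24 − 12 = 12.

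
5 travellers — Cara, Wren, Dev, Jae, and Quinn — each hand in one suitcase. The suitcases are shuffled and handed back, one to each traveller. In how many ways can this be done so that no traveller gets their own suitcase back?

Count assignments avoiding every fixed point. For any j of the 5 travellers fixed to their own suitcase, the other 5−j can be arranged in (5−j)! ways.
By inclusion–exclusion this is Σ_{j=0}^{5} (−1)^j C(5,j)·(5−j)!.
Computing: 120 − 120 + 60 − 20 + 5 − 1 = 44.

44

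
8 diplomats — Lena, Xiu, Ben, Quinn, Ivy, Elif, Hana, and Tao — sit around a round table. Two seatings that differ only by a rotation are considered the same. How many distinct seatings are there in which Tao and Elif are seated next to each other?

1440

Treat {Tao, Elif} as one unit (2 internal orders) and seat the resulting 7 units around the table: (6)! circular arrangements.
So 2 × (6)! = 2 × 720 = 1440.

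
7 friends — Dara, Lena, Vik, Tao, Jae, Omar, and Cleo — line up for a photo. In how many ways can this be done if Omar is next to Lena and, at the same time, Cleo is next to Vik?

Treat {Omar,Lena} as one block (2 orders) and {Cleo,Vik} as another (2 orders).
That leaves 5 units to arrange: 2 × 2 × 5! = 4 × 120 = 480.

480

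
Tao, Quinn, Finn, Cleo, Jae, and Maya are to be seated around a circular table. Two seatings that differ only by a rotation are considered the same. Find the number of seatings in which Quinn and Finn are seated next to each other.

48

Glue Quinn and Finn into a block (2 internal orders). Seating 5 units around a circle gives (4)! arrangements.
So 2 × (4)! = 2 × 24 = 48.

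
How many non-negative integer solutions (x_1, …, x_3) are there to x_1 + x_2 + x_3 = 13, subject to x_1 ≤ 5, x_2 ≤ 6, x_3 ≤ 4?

Ignoring the caps, the number of non-negative solutions to x_1+…+x_3 = 13 is C(15,2) = 105.
Subtract solutions that violate a single cap (substitute x_i' = x_i − (cap_i+1)): x_1 ≥ 6 gives C(9,2) = 36; x_2 ≥ 7 gives C(8,2) = 28; x_3 ≥ 5 gives C(10,2) = 45. Together 109.
Add back pairs where two caps are both exceeded: 1 + 6 + 3 = 10.
By inclusion–exclusion the count is 105 − 109 + 10 = 6.

6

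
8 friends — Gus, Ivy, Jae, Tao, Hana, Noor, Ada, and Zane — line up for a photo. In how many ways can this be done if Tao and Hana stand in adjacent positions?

10080

Treat {Tao, Hana} as a single unit. There are 7 units to order, and the pair itself can be ordered 2 ways.
That gives 2 × 7! = 2 × 5040 = 10080.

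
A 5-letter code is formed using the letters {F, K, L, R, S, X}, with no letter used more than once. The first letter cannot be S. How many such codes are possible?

The first letter has 6−1 = 5 choices (anything except S).
The remaining 4 letters are filled from the other 5 symbols without repetition: 5 × 4 × 3 × 2 = 120.
Total: 5 × 120 = 600.

600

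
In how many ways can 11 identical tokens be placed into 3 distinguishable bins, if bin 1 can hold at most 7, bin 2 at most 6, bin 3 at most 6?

Without the upper bounds there are C(13,2) = 78 ways to split 11 among 3 bins.
Subtract solutions that violate a single cap (substitute x_i' = x_i − (cap_i+1)): x_1 ≥ 8 gives C(5,2) = 10; x_2 ≥ 7 gives C(6,2) = 15; x_3 ≥ 7 gives C(6,2) = 15. Together 40.
No two caps can be exceeded simultaneously, so the pair terms are all 0.
By inclusion–exclusion the count is 78 − 40 + 0 = 38.

38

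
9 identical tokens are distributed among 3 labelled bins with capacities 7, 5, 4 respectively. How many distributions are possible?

Ignoring the caps, the number of non-negative solutions to x_1+…+x_3 = 9 is C(11,2) = 55.
Subtract solutions that violate a single cap (substitute x_i' = x_i − (cap_i+1)): x_1 ≥ 8 gives C(3,2) = 3; x_2 ≥ 6 gives C(5,2) = 10; x_3 ≥ 5 gives C(6,2) = 15. Together 28.
No two caps can be exceeded simultaneously, so the pair terms are all 0.
By inclusion–exclusion the count is 55 − 28 + 0 = 27.

27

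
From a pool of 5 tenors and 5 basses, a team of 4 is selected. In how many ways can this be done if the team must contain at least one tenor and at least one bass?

Unrestricted: C(10,4) = 210 ways to pick any 4 of the 10.
Subtract selections that omit an entire group: no tenors → C(5,4) = 5; no basses → C(5,4) = 5.
Both groups omitted at once is impossible, so 210 − 10 = 200.

200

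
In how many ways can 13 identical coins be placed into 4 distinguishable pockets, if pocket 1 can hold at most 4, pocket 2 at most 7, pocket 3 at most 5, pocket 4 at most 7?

175

Ignoring the caps, the number of non-negative solutions to x_1+…+x_4 = 13 is C(16,3) = 560.
Subtract solutions that violate a single cap (substitute x_i' = x_i − (cap_i+1)): x_1 ≥ 5 gives C(11,3) = 165; x_2 ≥ 8 gives C(8,3) = 56; x_3 ≥ 6 gives C(10,3) = 120; x_4 ≥ 8 gives C(8,3) = 56. Together 397.
Add back pairs where two caps are both exceeded: 1 + 10 + 1 + 0 + 0 + 0 = 12.
By inclusion–exclusion the count is 560 − 397 + 12 = 175.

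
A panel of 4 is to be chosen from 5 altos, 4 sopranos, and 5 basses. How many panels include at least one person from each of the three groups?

With no constraint there are C(14,4) = 1001 possible selections.
Selections missing a whole group: no altos → C(9,4) = 126; no sopranos → C(10,4) = 210; no basses → C(9,4) = 126.
Add back selections omitting two groups (i.e. drawn from a single group): C(5,4) + C(4,4) + C(5,4) = 11.
By inclusion–exclusion: 1001 − 462 + 11 = 550.

550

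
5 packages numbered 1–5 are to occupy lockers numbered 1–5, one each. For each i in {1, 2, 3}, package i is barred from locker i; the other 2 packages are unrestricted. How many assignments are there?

Let Aᵢ (for i ∈ {1, 2, 3}) be the placements that put package i in its forbidden locker. Any j of these fix j positions, leaving (5−j)! ways to fill the rest, and there are C(3,j) ways to pick which j.
By inclusion–exclusion, the number of valid placements is Σ_{j=0}^{3} (−1)^j C(3,j)·(5−j)!.
Computing: 120 − 72 + 18 − 2 = 64.

64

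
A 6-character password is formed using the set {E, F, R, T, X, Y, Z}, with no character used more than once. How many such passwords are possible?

5040

Choose and order 6 of the 7 symbols: the first character has 7 options, the next 6, and so on down to 2.
That product is 7 × 6 × 5 × 4 × 3 × 2 = 5040.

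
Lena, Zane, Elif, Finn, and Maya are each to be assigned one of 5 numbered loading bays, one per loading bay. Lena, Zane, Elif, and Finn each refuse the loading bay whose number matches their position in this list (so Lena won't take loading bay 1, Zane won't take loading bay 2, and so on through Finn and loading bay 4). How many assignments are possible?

53

Let Aᵢ (for 1 ≤ i ≤ 4) be the placements that put person i in their forbidden loading bay. Any j of these fix j positions, leaving (5−j)! ways to fill the rest, and there are C(4,j) ways to pick which j.
By inclusion–exclusion, the number of valid placements is Σ_{j=0}^{4} (−1)^j C(4,j)·(5−j)!.
Computing: 120 − 96 + 36 − 8 + 1 = 53.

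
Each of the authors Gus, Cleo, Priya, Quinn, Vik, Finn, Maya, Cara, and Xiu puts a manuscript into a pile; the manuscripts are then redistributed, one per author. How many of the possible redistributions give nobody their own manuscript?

Let Aᵢ be the assignments in which author i gets their own manuscript. We want the size of the complement of A₁∪…∪A_9.
By inclusion–exclusion this is Σ_{j=0}^{9} (−1)^j C(9,j)·(9−j)!.
Computing: 362880 − 362880 + 181440 − 60480 + 15120 − 3024 + 504 − 72 + 9 − 1 = 133496.

133496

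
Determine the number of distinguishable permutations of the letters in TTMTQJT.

210

The 7 letters of TTMTQJT have repeats: T appearing 4 times.
The number of distinct arrangements is 7!/(4!) = 5040/24 = 210.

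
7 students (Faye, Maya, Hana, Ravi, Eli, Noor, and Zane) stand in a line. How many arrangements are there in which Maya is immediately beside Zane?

Place the 5 others and the Maya-Zane pair as 6 objects in a line; the pair has 2 internal arrangements.
That gives 2 × 6! = 2 × 720 = 1440.

1440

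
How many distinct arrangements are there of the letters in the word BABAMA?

Letter multiplicities in BABAMA: A×3, B×2, M×1.
The number of distinct arrangements is 6!/(3!·2!) = 720/12 = 60.

60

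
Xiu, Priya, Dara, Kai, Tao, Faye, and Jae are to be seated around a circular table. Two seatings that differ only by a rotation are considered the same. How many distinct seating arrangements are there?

720

Seat Xiu anywhere (absorbing the rotational symmetry), then permute the other 6: (6)! = 720.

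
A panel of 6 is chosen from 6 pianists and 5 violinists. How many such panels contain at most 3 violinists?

Split by how many violinists are chosen (0 through 3).
Sum: C(5,0)·C(6,6) + C(5,1)·C(6,5) + C(5,2)·C(6,4) + C(5,3)·C(6,3) = 1 + 30 + 150 + 200 = 381.

381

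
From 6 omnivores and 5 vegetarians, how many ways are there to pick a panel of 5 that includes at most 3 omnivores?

381

Split by how many omnivores are chosen (0 through 3).
Sum: C(6,0)·C(5,5) + C(6,1)·C(5,4) + C(6,2)·C(5,3) + C(6,3)·C(5,2) = 1 + 30 + 150 + 200 = 381.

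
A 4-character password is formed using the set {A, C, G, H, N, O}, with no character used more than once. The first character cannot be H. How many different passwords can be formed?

The first character has 6−1 = 5 choices (anything except H).
The remaining 3 characters are filled from the other 5 symbols without repetition: 5 × 4 × 3 = 60.
Total: 5 × 60 = 300.

300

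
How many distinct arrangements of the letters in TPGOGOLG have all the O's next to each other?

840

Treat the 2 copies of O as a single block. The multiset to arrange is then {OO, G, G, G, L, P, T}, 7 items in all.
That gives (7)!/(3!) = 840 arrangements.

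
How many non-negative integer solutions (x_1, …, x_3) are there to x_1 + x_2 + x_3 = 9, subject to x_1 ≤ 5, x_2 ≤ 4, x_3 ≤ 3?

10

Without the upper bounds there are C(11,2) = 55 ways to split 9 among 3 variables.
Subtract solutions that violate a single cap (substitute x_i' = x_i − (cap_i+1)): x_1 ≥ 6 gives C(5,2) = 10; x_2 ≥ 5 gives C(6,2) = 15; x_3 ≥ 4 gives C(7,2) = 21. Together 46.
Add back pairs where two caps are both exceeded: 0 + 0 + 1 = 1.
By inclusion–exclusion the count is 55 − 46 + 1 = 10.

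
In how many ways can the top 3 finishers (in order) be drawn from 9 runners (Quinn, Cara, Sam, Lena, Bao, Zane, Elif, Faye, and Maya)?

504

There are 9 choices for 1st place, 8 for 2nd, and 7 for 3rd.
That gives 9 × 8 × 7 = 504.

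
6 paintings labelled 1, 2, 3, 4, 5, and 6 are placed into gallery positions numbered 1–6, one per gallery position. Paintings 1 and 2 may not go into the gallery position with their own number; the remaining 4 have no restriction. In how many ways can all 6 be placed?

504

Let Aᵢ (for i ∈ {1, 2}) be the placements that put painting i in its forbidden gallery position. Any j of these fix j positions, leaving (6−j)! ways to fill the rest, and there are C(2,j) ways to pick which j.
By inclusion–exclusion, the number of valid placements is Σ_{j=0}^{2} (−1)^j C(2,j)·(6−j)!.
Computing: 720 − 240 + 24 = 504.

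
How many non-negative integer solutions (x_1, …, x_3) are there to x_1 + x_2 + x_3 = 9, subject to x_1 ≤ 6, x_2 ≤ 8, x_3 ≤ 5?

38

By stars and bars, unrestricted non-negative solutions to x_1+…+x_3 = 9 number C(9+2,2) = 55.
Subtract solutions that violate a single cap (substitute x_i' = x_i − (cap_i+1)): x_1 ≥ 7 gives C(4,2) = 6; x_2 ≥ 9 gives C(2,2) = 1; x_3 ≥ 6 gives C(5,2) = 10. Together 17.
No two caps can be exceeded simultaneously, so the pair terms are all 0.
By inclusion–exclusion the count is 55 − 17 + 0 = 38.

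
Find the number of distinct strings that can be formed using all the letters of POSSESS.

The 7 letters of POSSESS have repeats: S appearing 4 times.
So there are 7! / (4!) = 210 distinguishable arrangements.

210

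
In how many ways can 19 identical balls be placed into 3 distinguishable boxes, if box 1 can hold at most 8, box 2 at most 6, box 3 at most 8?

10

Ignoring the caps, the number of non-negative solutions to x_1+…+x_3 = 19 is C(21,2) = 210.
Subtract solutions that violate a single cap (substitute x_i' = x_i − (cap_i+1)): x_1 ≥ 9 gives C(12,2) = 66; x_2 ≥ 7 gives C(14,2) = 91; x_3 ≥ 9 gives C(12,2) = 66. Together 223.
Add back pairs where two caps are both exceeded: 10 + 3 + 10 = 23.
By inclusion–exclusion the count is 210 − 223 + 23 = 10.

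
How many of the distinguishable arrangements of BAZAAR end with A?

60

Fix A in the last position and arrange the remaining 5 letters.
Those 5 letters have A appearing twice, giving (5)!/(2!) = 60.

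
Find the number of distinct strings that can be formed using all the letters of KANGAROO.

10080

KANGAROO has 8 letters with A appearing twice and O appearing twice.
The number of distinct arrangements is 8!/(2!·2!) = 40320/4 = 10080.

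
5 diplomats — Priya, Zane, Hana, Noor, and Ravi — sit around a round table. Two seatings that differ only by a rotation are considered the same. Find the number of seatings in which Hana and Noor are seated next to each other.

Glue Hana and Noor into a block (2 internal orders). Seating 4 units around a circle gives (3)! arrangements.
So 2 × (3)! = 2 × 6 = 12.

12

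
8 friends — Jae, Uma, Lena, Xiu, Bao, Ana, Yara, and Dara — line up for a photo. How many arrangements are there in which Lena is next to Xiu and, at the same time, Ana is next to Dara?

2880

Treat {Lena,Xiu} as one block (2 orders) and {Ana,Dara} as another (2 orders).
That leaves 6 units to arrange: 2 × 2 × 6! = 4 × 720 = 2880.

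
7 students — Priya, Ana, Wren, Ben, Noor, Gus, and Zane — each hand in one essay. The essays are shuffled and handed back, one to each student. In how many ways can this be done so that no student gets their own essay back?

1854

Count assignments avoiding every fixed point. For any j of the 7 students fixed to their own essay, the other 7−j can be arranged in (7−j)! ways.
By inclusion–exclusion this is Σ_{j=0}^{7} (−1)^j C(7,j)·(7−j)!.
Computing: 5040 − 5040 + 2520 − 840 + 210 − 42 + 7 − 1 = 1854.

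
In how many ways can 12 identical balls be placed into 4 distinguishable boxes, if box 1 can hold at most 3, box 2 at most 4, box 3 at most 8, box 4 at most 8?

By stars and bars, unrestricted non-negative solutions to x_1+…+x_4 = 12 number C(12+3,3) = 455.
Subtract solutions that violate a single cap (substitute x_i' = x_i − (cap_i+1)): x_1 ≥ 4 gives C(11,3) = 165; x_2 ≥ 5 gives C(10,3) = 120; x_3 ≥ 9 gives C(6,3) = 20; x_4 ≥ 9 gives C(6,3) = 20. Together 325.
Add back pairs where two caps are both exceeded: 20 + 0 + 0 + 0 + 0 + 0 = 20.
By inclusion–exclusion the count is 455 − 325 + 20 = 150.

150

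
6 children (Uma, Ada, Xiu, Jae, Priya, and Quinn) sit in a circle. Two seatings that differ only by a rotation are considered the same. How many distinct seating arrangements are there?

120

Fix one person's seat to break rotational symmetry; the remaining 5 people can be arranged in (5)! = 120 ways.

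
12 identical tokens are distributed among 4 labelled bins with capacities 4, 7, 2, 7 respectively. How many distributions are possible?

88

Ignoring the caps, the number of non-negative solutions to x_1+…+x_4 = 12 is C(15,3) = 455.
Subtract solutions that violate a single cap (substitute x_i' = x_i − (cap_i+1)): x_1 ≥ 5 gives C(10,3) = 120; x_2 ≥ 8 gives C(7,3) = 35; x_3 ≥ 3 gives C(12,3) = 220; x_4 ≥ 8 gives C(7,3) = 35. Together 410.
Add back pairs where two caps are both exceeded: 0 + 35 + 0 + 4 + 0 + 4 = 43.
By inclusion–exclusion the count is 455 − 410 + 43 = 88.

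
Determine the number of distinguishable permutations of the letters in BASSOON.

1260

The 7 letters of BASSOON have repeats: O appearing twice and S appearing twice.
Dividing 7! = 5040 by 2!·2! = 4 for the repeated letters gives 1260.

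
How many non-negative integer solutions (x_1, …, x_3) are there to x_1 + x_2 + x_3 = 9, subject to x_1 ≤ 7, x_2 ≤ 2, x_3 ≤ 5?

15

Ignoring the caps, the number of non-negative solutions to x_1+…+x_3 = 9 is C(11,2) = 55.
Subtract solutions that violate a single cap (substitute x_i' = x_i − (cap_i+1)): x_1 ≥ 8 gives C(3,2) = 3; x_2 ≥ 3 gives C(8,2) = 28; x_3 ≥ 6 gives C(5,2) = 10. Together 41.
Add back pairs where two caps are both exceeded: 0 + 0 + 1 = 1.
By inclusion–exclusion the count is 55 − 41 + 1 = 15.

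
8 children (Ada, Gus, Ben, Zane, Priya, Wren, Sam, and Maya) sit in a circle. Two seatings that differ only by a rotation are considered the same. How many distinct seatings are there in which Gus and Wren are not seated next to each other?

3600

All circular seatings of 8 people number (7)! = 5040.
Those with Gus next to Wren: fuse the pair into one unit and seat 7 units around a circle — 2·(6)! = 1440.
Subtracting, 5040 − 1440 = 3600.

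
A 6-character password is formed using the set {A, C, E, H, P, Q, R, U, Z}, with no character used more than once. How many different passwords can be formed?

60480

With no repetition, fill the 6 characters in order: 9 choices, then 8, down to 4.
9 × 8 × 7 × 6 × 5 × 4 = 60480.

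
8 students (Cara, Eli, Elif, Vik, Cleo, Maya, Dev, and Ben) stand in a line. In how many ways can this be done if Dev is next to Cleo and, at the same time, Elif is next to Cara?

Treat {Dev,Cleo} as one block (2 orders) and {Elif,Cara} as another (2 orders).
That leaves 6 units to arrange: 2 × 2 × 6! = 4 × 720 = 2880.

2880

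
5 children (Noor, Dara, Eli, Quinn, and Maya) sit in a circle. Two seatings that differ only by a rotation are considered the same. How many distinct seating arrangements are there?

Seat Noor anywhere (absorbing the rotational symmetry), then permute the other 4: (4)! = 24.

24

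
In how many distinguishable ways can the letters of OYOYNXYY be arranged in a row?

Letter multiplicities in OYOYNXYY: N×1, O×2, X×1, Y×4.
Dividing 8! = 40320 by 4!·2! = 48 for the repeated letters gives 840.

840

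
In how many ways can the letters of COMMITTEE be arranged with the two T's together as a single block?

10080

Treat the 2 copies of T as a single block. The multiset to arrange is then {TT, C, E, E, I, M, M, O}, 8 items in all.
That gives (8)!/(2!·2!) = 10080 arrangements.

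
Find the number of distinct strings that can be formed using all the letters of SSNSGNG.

The 7 letters of SSNSGNG have repeats: G appearing twice, N appearing twice, and S appearing 3 times.
So there are 7! / (3!·2!·2!) = 210 distinguishable arrangements.

210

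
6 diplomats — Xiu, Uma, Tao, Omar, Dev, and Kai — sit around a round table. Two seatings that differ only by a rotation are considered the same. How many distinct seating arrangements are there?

Seat Xiu anywhere (absorbing the rotational symmetry), then permute the other 5: (5)! = 120.

120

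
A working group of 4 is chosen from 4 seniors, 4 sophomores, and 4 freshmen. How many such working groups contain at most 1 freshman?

Split by how many freshmen are chosen (0 through 1).
Sum: C(4,0)·C(8,4) + C(4,1)·C(8,3) = 70 + 224 = 294.

294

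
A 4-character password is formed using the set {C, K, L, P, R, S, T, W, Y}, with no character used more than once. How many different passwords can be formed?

With no repetition, fill the 4 characters in order: 9 choices, then 8, down to 6.
That product is 9 × 8 × 7 × 6 = 3024.

3024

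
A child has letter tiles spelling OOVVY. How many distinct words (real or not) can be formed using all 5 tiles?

The 5 letters of OOVVY have repeats: O appearing twice and V appearing twice.
The number of distinct arrangements is 5!/(2!·2!) = 120/4 = 30.

30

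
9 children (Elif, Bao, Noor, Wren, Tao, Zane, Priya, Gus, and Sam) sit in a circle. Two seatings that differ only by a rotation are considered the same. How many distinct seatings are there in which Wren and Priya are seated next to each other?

10080

Glue Wren and Priya into a block (2 internal orders). Seating 8 units around a circle gives (7)! arrangements.
So 2 × (7)! = 2 × 5040 = 10080.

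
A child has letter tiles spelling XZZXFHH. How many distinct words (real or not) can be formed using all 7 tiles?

XZZXFHH has 7 letters with H appearing twice, X appearing twice, and Z appearing twice.
The number of distinct arrangements is 7!/(2!·2!·2!) = 5040/8 = 630.

630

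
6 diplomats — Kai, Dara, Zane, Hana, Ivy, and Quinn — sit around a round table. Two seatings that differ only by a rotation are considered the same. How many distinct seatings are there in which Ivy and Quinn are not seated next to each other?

72

All circular seatings of 6 people number (5)! = 120.
Those with Ivy next to Quinn: fuse the pair into one unit and seat 5 units around a circle — 2·(4)! = 48.
Subtracting, 120 − 48 = 72.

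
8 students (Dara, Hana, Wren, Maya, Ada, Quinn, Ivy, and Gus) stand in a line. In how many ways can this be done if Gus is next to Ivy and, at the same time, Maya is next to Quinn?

Treat {Gus,Ivy} as one block (2 orders) and {Maya,Quinn} as another (2 orders).
That leaves 6 units to arrange: 2 × 2 × 6! = 4 × 720 = 2880.

2880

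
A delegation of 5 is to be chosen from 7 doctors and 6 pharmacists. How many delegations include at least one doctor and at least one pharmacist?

With no constraint there are C(13,5) = 1287 possible selections.
Selections missing a whole group: no doctors → C(6,5) = 6; no pharmacists → C(7,5) = 21.
Both groups omitted at once is impossible, so 1287 − 27 = 1260.

1260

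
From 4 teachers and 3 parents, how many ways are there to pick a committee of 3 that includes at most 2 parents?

34

Split by how many parents are chosen (0 through 2).
Sum: C(3,0)·C(4,3) + C(3,1)·C(4,2) + C(3,2)·C(4,1) = 4 + 18 + 12 = 34.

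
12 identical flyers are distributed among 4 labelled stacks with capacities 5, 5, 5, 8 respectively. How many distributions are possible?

Ignoring the caps, the number of non-negative solutions to x_1+…+x_4 = 12 is C(15,3) = 455.
Subtract solutions that violate a single cap (substitute x_i' = x_i − (cap_i+1)): x_1 ≥ 6 gives C(9,3) = 84; x_2 ≥ 6 gives C(9,3) = 84; x_3 ≥ 6 gives C(9,3) = 84; x_4 ≥ 9 gives C(6,3) = 20. Together 272.
Add back pairs where two caps are both exceeded: 1 + 1 + 0 + 1 + 0 + 0 = 3.
By inclusion–exclusion the count is 455 − 272 + 3 = 186.

186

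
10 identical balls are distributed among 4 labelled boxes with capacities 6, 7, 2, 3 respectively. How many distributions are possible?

73

Ignoring the caps, the number of non-negative solutions to x_1+…+x_4 = 10 is C(13,3) = 286.
Subtract solutions that violate a single cap (substitute x_i' = x_i − (cap_i+1)): x_1 ≥ 7 gives C(6,3) = 20; x_2 ≥ 8 gives C(5,3) = 10; x_3 ≥ 3 gives C(10,3) = 120; x_4 ≥ 4 gives C(9,3) = 84. Together 234.
Add back pairs where two caps are both exceeded: 0 + 1 + 0 + 0 + 0 + 20 = 21.
By inclusion–exclusion the count is 286 − 234 + 21 = 73.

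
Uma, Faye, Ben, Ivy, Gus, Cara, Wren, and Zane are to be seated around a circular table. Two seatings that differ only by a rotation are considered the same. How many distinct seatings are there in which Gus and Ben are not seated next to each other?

All circular seatings of 8 people number (7)! = 5040.
Seatings with Gus beside Ben: treat them as a block with 2 internal orders, giving 2 × (6)! = 1440.
Subtracting, 5040 − 1440 = 3600.

3600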